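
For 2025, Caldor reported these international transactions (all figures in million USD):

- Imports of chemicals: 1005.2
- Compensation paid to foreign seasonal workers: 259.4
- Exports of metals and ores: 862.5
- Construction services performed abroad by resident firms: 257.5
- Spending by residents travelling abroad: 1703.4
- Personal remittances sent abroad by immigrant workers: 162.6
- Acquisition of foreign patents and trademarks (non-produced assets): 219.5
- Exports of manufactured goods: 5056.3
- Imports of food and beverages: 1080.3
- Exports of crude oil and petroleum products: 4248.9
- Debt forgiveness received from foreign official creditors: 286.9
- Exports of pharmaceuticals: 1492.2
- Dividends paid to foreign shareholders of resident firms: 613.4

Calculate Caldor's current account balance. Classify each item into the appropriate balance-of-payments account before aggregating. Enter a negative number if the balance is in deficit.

7093.1

Goods: 1492.2 + 862.5 + 5056.3 - 1005.2 + 4248.9 - 1080.3 = 9574.4
Services: 257.5 - 1703.4 = -1445.9
Primary income: -259.4 - 613.4 = -872.8
Secondary income: -162.6
Current account = 9574.4 + (-1445.9) + (-872.8) + (-162.6) = 7093.1
(Excluded from the current account — capital account: acquisition of foreign patents and trademarks (non-produced assets) 219.5, debt forgiveness received from foreign official creditors 286.9.)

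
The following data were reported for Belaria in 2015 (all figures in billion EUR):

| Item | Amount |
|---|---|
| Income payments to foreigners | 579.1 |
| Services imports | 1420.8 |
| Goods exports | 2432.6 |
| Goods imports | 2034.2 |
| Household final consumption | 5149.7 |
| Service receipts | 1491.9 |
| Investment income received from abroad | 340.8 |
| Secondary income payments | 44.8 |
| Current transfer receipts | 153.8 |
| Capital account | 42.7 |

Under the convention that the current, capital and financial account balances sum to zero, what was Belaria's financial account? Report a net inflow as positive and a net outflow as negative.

Goods balance = 2432.6 - 2034.2 = 398.4
Services balance = 1491.9 - 1420.8 = 71.1
Trade balance (goods + services) = 398.4 + 71.1 = 469.5
Net primary income = 340.8 - 579.1 = -238.3
Net secondary income = 153.8 - 44.8 = 109.0
Current account = 469.5 + (-238.3) + 109.0 = 340.2
Financial account = -(340.2 + 42.7) = -382.9

-382.9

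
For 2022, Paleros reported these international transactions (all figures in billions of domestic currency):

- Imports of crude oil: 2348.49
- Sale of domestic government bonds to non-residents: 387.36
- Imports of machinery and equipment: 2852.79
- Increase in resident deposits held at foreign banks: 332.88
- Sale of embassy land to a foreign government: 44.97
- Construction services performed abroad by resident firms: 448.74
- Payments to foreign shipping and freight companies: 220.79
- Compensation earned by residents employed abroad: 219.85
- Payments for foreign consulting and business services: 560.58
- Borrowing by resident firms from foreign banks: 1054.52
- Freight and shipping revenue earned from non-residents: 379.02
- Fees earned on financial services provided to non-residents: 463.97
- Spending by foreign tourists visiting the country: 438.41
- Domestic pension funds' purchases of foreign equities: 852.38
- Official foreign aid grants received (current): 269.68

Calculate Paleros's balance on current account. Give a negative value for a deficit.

Goods: -2852.79 - 2348.49 = -5201.28
Services: 438.41 + 448.74 + 379.02 - 560.58 + 463.97 - 220.79 = 948.77
Primary income: 219.85
Secondary income: 269.68
Current account = (-5201.28) + 948.77 + 219.85 + 269.68 = -3762.98
(Excluded from the current account — financial account: sale of domestic government bonds to non-residents 387.36, increase in resident deposits held at foreign banks 332.88, borrowing by resident firms from foreign banks 1054.52, domestic pension funds' purchases of foreign equities 852.38; capital account: sale of embassy land to a foreign government 44.97.)

-3762.98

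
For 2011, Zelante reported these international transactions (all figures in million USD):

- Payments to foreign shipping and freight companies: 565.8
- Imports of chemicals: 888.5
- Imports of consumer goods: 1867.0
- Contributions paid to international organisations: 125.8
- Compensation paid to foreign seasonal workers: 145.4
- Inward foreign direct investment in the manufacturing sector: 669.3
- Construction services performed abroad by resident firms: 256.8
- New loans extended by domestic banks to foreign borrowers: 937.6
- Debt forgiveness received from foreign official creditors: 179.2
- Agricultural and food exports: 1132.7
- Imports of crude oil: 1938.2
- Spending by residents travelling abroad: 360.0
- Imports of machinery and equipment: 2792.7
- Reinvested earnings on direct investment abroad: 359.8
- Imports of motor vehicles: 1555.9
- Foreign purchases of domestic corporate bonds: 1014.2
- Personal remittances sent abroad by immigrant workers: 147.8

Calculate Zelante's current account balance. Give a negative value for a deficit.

Goods: -1867.0 - 1555.9 + 1132.7 - 888.5 - 2792.7 - 1938.2 = -7909.6
Services: -360.0 - 565.8 + 256.8 = -669.0
Primary income: -145.4 + 359.8 = 214.4
Secondary income: -125.8 - 147.8 = -273.6
Current account = (-7909.6) + (-669.0) + 214.4 + (-273.6) = -8637.8
(Excluded from the current account — financial account: inward foreign direct investment in the manufacturing sector 669.3, new loans extended by domestic banks to foreign borrowers 937.6, foreign purchases of domestic corporate bonds 1014.2; capital account: debt forgiveness received from foreign official creditors 179.2.)

-8637.8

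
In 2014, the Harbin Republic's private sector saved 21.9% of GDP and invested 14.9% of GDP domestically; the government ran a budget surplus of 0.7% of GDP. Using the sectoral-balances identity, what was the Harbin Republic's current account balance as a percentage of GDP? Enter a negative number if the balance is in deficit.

7.7

By the sectoral-balances identity, CA = (S_private - I) + (T - G).
Private balance = 21.9 - 14.9 = 7.0
Government balance (T - G) = 0.7
CA = 7.0 + 0.7 = 7.7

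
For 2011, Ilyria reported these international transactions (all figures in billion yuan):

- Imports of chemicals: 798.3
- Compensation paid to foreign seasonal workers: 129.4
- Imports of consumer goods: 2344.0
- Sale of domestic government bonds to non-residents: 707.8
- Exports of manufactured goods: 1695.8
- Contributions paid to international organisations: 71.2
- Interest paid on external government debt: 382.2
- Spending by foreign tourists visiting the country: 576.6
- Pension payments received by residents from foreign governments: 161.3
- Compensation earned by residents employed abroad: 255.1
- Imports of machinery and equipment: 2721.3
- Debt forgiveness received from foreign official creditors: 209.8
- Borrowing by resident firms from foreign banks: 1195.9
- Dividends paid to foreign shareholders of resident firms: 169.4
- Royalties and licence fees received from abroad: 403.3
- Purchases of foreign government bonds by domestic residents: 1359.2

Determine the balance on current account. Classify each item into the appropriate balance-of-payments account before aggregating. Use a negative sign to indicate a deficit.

-3523.7

Goods: -2721.3 + 1695.8 - 798.3 - 2344.0 = -4167.8
Services: 576.6 + 403.3 = 979.9
Primary income: 255.1 - 382.2 - 129.4 - 169.4 = -425.9
Secondary income: -71.2 + 161.3 = 90.1
Current account = (-4167.8) + 979.9 + (-425.9) + 90.1 = -3523.7
(Excluded from the current account — financial account: sale of domestic government bonds to non-residents 707.8, borrowing by resident firms from foreign banks 1195.9, purchases of foreign government bonds by domestic residents 1359.2; capital account: debt forgiveness received from foreign official creditors 209.8.)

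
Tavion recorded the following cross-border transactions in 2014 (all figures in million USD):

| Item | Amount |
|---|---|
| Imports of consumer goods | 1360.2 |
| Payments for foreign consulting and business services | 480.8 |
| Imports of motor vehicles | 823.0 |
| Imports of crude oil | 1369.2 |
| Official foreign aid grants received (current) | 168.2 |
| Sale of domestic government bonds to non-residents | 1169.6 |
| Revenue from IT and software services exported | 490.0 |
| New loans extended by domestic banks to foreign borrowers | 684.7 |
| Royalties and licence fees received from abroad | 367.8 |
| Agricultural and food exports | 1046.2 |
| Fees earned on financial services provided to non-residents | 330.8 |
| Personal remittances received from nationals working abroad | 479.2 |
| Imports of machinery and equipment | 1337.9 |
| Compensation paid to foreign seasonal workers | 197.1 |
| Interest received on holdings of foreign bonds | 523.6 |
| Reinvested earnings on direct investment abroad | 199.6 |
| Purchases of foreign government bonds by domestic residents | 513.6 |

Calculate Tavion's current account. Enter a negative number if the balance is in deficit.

-1962.8

Goods: -1337.9 - 1369.2 + 1046.2 - 823.0 - 1360.2 = -3844.1
Services: 490.0 + 367.8 - 480.8 + 330.8 = 707.8
Primary income: -197.1 + 199.6 + 523.6 = 526.1
Secondary income: 479.2 + 168.2 = 647.4
Current account = (-3844.1) + 707.8 + 526.1 + 647.4 = -1962.8
(Excluded from the current account — financial account: sale of domestic government bonds to non-residents 1169.6, new loans extended by domestic banks to foreign borrowers 684.7, purchases of foreign government bonds by domestic residents 513.6.)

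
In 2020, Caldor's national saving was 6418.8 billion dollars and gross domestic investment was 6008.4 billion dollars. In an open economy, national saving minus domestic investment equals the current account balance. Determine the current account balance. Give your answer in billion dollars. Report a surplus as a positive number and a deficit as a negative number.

CA = S - I = 6418.8 - 6008.4 = 410.4

410.4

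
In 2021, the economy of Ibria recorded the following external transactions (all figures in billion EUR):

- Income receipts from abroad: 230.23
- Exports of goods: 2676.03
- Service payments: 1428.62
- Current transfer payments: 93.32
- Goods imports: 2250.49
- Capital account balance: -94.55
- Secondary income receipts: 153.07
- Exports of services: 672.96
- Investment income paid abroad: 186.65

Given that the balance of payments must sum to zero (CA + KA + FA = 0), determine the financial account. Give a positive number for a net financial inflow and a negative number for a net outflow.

Goods balance = 2676.03 - 2250.49 = 425.54
Services balance = 672.96 - 1428.62 = -755.66
Trade balance (goods + services) = 425.54 + (-755.66) = -330.12
Net primary income = 230.23 - 186.65 = 43.58
Net secondary income = 153.07 - 93.32 = 59.75
Current account = -330.12 + 43.58 + 59.75 = -226.79
Financial account = -(-226.79 + (-94.55)) = 321.34

321.34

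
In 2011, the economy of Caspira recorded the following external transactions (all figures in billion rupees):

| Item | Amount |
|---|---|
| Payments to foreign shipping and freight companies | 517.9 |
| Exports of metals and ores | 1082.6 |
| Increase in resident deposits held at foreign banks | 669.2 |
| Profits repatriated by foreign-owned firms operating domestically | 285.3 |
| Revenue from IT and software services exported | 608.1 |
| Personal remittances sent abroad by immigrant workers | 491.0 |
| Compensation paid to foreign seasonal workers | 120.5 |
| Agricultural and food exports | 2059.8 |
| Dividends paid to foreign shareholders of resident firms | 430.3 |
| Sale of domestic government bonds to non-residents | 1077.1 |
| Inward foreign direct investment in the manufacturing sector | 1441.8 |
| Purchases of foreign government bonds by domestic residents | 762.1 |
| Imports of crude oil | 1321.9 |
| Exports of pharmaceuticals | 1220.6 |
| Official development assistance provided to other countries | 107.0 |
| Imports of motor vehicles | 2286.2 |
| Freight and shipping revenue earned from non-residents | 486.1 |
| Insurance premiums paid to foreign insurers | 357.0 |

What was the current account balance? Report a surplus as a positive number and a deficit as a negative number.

-459.9

Goods: 1082.6 - 2286.2 - 1321.9 + 1220.6 + 2059.8 = 754.9
Services: -357.0 + 486.1 - 517.9 + 608.1 = 219.3
Primary income: -430.3 - 120.5 - 285.3 = -836.1
Secondary income: -491.0 - 107.0 = -598.0
Current account = 754.9 + 219.3 + (-836.1) + (-598.0) = -459.9
(Excluded from the current account — financial account: increase in resident deposits held at foreign banks 669.2, sale of domestic government bonds to non-residents 1077.1, inward foreign direct investment in the manufacturing sector 1441.8, purchases of foreign government bonds by domestic residents 762.1.)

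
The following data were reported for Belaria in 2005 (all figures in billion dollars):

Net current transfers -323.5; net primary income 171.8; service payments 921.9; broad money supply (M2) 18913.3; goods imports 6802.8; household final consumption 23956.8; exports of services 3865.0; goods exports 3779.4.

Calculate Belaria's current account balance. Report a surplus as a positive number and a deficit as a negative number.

-232.0

Goods balance = 3779.4 - 6802.8 = -3023.4
Services balance = 3865.0 - 921.9 = 2943.1
Trade balance (goods + services) = -3023.4 + 2943.1 = -80.3
Net primary income = 171.8
Net secondary income = -323.5
Current account = -80.3 + 171.8 + (-323.5) = -232.0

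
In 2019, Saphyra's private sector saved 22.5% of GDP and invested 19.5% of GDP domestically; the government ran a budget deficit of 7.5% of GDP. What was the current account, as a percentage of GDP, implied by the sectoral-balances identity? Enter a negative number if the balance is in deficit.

By the sectoral-balances identity, CA = (S_private - I) + (T - G).
Private balance = 22.5 - 19.5 = 3.0
Government balance (T - G) = -7.5
CA = 3.0 + (-7.5) = -4.5

-4.5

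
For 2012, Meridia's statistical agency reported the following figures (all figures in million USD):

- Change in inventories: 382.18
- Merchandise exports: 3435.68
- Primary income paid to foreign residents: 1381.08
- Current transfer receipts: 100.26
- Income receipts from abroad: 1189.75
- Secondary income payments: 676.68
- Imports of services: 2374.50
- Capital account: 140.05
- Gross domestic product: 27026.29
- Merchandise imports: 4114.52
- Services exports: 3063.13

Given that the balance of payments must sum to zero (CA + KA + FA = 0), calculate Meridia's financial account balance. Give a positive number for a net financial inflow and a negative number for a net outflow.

617.91

Goods balance = 3435.68 - 4114.52 = -678.84
Services balance = 3063.13 - 2374.50 = 688.63
Trade balance (goods + services) = -678.84 + 688.63 = 9.79
Net primary income = 1189.75 - 1381.08 = -191.33
Net secondary income = 100.26 - 676.68 = -576.42
Current account = 9.79 + (-191.33) + (-576.42) = -757.96
Financial account = -(-757.96 + 140.05) = 617.91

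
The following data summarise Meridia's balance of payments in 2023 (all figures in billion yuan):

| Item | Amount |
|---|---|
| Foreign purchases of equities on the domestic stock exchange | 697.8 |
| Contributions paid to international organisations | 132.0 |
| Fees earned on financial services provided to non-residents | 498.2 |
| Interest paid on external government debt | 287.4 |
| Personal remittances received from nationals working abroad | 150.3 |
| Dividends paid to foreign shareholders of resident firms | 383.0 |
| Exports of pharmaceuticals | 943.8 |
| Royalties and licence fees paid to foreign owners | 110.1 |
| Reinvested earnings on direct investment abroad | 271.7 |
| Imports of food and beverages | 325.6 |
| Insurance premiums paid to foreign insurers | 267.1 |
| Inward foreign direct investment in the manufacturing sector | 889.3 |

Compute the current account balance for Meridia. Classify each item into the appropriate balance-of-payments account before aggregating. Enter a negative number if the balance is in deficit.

358.8

Goods: -325.6 + 943.8 = 618.2
Services: -110.1 + 498.2 - 267.1 = 121.0
Primary income: -287.4 - 383.0 + 271.7 = -398.7
Secondary income: -132.0 + 150.3 = 18.3
Current account = 618.2 + 121.0 + (-398.7) + 18.3 = 358.8
(Excluded from the current account — financial account: foreign purchases of equities on the domestic stock exchange 697.8, inward foreign direct investment in the manufacturing sector 889.3.)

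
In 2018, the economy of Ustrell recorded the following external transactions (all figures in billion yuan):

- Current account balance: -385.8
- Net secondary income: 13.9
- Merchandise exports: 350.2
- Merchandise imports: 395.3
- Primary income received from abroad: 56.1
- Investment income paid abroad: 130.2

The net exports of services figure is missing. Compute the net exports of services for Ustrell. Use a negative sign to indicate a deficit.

Current account = goods balance + services balance + net primary income + net secondary income
Sum of the known components = -105.3
Net exports of services = CA - (known components) = -385.8 - (-105.3) = -280.5

-280.5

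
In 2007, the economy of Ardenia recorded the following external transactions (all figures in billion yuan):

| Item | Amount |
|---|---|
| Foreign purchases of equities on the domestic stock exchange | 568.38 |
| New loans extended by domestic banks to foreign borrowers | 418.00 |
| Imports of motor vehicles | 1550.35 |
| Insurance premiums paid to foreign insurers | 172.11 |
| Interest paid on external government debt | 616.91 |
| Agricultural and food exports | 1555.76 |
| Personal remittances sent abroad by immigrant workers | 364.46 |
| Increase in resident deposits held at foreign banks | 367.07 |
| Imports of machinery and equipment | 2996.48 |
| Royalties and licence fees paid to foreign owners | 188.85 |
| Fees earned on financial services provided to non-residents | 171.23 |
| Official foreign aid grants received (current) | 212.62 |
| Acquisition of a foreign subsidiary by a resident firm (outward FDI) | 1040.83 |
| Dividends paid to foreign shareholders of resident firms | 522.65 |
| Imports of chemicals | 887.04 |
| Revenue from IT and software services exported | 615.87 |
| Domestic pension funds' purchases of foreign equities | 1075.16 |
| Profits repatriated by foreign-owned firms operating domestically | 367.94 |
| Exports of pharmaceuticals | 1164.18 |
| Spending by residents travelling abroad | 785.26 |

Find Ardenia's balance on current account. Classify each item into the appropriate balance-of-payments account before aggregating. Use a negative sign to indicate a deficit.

-4732.39

Goods: -887.04 + 1555.76 - 1550.35 + 1164.18 - 2996.48 = -2713.93
Services: -785.26 - 188.85 + 171.23 + 615.87 - 172.11 = -359.12
Primary income: -522.65 - 616.91 - 367.94 = -1507.50
Secondary income: -364.46 + 212.62 = -151.84
Current account = (-2713.93) + (-359.12) + (-1507.50) + (-151.84) = -4732.39
(Excluded from the current account — financial account: foreign purchases of equities on the domestic stock exchange 568.38, new loans extended by domestic banks to foreign borrowers 418.00, increase in resident deposits held at foreign banks 367.07, acquisition of a foreign subsidiary by a resident firm (outward FDI) 1040.83, domestic pension funds' purchases of foreign equities 1075.16.)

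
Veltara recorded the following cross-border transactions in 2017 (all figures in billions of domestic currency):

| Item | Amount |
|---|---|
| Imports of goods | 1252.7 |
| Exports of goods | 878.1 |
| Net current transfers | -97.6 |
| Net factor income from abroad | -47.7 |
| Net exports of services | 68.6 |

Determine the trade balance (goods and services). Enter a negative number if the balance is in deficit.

Goods balance = 878.1 - 1252.7 = -374.6
Services balance = 68.6
Trade balance (goods + services) = -374.6 + 68.6 = -306.0

-306.0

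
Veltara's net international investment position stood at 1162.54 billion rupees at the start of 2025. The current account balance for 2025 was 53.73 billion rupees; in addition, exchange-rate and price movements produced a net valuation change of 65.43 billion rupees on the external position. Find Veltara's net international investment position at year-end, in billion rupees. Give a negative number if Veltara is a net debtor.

1281.70

Change in NIIP = current account + net valuation change = 53.73 + 65.43 = 119.16
End-of-year NIIP = 1162.54 + 119.16 = 1281.70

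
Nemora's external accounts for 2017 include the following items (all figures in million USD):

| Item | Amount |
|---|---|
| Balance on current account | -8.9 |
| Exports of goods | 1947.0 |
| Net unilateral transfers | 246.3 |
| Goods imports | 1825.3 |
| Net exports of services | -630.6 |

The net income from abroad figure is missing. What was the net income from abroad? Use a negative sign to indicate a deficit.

253.7

Current account = goods balance + services balance + net primary income + net secondary income
Sum of the known components = -262.6
Net income from abroad = CA - (known components) = -8.9 - (-262.6) = 253.7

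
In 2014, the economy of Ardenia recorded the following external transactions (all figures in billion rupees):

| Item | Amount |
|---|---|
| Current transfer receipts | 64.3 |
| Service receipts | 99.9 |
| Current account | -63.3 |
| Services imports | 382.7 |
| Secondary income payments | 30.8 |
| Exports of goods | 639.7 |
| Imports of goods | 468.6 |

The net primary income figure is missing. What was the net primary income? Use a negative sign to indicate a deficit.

14.9

Current account = goods balance + services balance + net primary income + net secondary income
Sum of the known components = -78.2
Net primary income = CA - (known components) = -63.3 - (-78.2) = 14.9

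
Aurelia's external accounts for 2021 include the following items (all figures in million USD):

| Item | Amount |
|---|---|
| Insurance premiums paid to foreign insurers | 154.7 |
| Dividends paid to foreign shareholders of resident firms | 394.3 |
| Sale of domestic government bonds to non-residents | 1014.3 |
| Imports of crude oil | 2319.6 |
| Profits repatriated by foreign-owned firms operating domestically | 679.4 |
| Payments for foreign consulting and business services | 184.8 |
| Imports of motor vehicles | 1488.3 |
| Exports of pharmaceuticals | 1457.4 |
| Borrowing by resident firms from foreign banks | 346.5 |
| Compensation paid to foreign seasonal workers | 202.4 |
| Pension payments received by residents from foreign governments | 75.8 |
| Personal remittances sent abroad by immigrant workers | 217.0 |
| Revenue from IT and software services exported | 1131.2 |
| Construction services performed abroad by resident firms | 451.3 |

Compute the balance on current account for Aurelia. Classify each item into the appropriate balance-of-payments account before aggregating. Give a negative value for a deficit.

Goods: -2319.6 + 1457.4 - 1488.3 = -2350.5
Services: -154.7 + 451.3 + 1131.2 - 184.8 = 1243.0
Primary income: -679.4 - 394.3 - 202.4 = -1276.1
Secondary income: 75.8 - 217.0 = -141.2
Current account = (-2350.5) + 1243.0 + (-1276.1) + (-141.2) = -2524.8
(Excluded from the current account — financial account: sale of domestic government bonds to non-residents 1014.3, borrowing by resident firms from foreign banks 346.5.)

-2524.8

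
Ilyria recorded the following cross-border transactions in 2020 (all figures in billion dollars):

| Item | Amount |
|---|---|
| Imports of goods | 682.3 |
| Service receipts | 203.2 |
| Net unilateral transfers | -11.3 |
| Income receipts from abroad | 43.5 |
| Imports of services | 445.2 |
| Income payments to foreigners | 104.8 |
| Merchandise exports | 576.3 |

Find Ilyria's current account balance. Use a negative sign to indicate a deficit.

-420.6

Goods balance = 576.3 - 682.3 = -106.0
Services balance = 203.2 - 445.2 = -242.0
Trade balance (goods + services) = -106.0 + (-242.0) = -348.0
Net primary income = 43.5 - 104.8 = -61.3
Net secondary income = -11.3
Current account = -348.0 + (-61.3) + (-11.3) = -420.6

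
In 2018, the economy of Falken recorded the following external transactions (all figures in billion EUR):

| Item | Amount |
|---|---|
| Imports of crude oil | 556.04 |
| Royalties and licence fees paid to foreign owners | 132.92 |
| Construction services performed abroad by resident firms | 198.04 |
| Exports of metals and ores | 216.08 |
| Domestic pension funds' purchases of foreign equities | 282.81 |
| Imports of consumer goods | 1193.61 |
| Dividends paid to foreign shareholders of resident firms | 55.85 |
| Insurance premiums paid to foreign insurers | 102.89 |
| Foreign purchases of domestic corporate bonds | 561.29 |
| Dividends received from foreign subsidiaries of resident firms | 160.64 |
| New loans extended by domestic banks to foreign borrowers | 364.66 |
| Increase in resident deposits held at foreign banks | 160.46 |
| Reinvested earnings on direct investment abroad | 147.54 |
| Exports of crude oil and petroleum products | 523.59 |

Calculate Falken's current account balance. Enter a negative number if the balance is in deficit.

-795.42

Goods: -556.04 + 216.08 - 1193.61 + 523.59 = -1009.98
Services: -102.89 + 198.04 - 132.92 = -37.77
Primary income: 147.54 + 160.64 - 55.85 = 252.33
Current account = (-1009.98) + (-37.77) + 252.33 = -795.42
(Excluded from the current account — financial account: domestic pension funds' purchases of foreign equities 282.81, foreign purchases of domestic corporate bonds 561.29, new loans extended by domestic banks to foreign borrowers 364.66, increase in resident deposits held at foreign banks 160.46.)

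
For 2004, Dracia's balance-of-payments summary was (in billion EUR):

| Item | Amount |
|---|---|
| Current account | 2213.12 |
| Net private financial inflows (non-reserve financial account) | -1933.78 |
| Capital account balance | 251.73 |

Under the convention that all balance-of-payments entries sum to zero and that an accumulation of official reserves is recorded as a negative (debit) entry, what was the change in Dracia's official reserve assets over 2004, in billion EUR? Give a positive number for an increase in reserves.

531.07

Official reserve transactions balance = -(2213.12 + 251.73 + (-1933.78)) = -531.07
An accumulation of reserves is recorded as a debit (negative entry), so the change in the stock of reserves is the negative of that balance.
Change in official reserves = -(-531.07) = 531.07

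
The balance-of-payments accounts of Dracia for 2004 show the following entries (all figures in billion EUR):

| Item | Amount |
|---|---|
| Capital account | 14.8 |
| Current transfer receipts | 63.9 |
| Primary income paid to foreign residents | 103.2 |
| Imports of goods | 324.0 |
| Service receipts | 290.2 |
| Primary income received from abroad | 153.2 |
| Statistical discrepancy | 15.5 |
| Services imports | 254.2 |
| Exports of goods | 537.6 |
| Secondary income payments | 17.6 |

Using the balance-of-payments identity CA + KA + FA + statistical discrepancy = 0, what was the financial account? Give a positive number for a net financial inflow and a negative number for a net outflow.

Goods balance = 537.6 - 324.0 = 213.6
Services balance = 290.2 - 254.2 = 36.0
Trade balance (goods + services) = 213.6 + 36.0 = 249.6
Net primary income = 153.2 - 103.2 = 50.0
Net secondary income = 63.9 - 17.6 = 46.3
Current account = 249.6 + 50.0 + 46.3 = 345.9
Financial account = -(345.9 + 14.8 + 15.5) = -376.2

-376.2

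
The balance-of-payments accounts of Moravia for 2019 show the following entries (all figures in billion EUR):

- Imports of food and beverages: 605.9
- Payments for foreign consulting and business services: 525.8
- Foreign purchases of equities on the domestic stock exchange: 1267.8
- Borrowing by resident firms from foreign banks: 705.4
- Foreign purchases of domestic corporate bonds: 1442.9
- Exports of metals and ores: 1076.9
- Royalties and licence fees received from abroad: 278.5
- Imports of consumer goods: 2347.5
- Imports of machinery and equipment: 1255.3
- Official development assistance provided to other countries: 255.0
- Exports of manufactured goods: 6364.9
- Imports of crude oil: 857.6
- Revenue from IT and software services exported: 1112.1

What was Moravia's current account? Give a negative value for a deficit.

2985.3

Goods: -605.9 - 2347.5 + 1076.9 - 1255.3 - 857.6 + 6364.9 = 2375.5
Services: 278.5 + 1112.1 - 525.8 = 864.8
Secondary income: -255.0
Current account = 2375.5 + 864.8 + (-255.0) = 2985.3
(Excluded from the current account — financial account: foreign purchases of equities on the domestic stock exchange 1267.8, borrowing by resident firms from foreign banks 705.4, foreign purchases of domestic corporate bonds 1442.9.)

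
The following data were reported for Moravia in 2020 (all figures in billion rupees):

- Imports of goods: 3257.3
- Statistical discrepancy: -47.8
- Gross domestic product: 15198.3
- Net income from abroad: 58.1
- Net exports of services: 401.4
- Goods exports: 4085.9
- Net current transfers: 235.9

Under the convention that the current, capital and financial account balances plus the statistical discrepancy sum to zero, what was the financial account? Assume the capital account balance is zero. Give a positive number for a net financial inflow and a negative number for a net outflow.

Goods balance = 4085.9 - 3257.3 = 828.6
Services balance = 401.4
Trade balance (goods + services) = 828.6 + 401.4 = 1230.0
Net primary income = 58.1
Net secondary income = 235.9
Current account = 1230.0 + 58.1 + 235.9 = 1524.0
Financial account = -(1524.0 + (-47.8)) = -1476.2

-1476.2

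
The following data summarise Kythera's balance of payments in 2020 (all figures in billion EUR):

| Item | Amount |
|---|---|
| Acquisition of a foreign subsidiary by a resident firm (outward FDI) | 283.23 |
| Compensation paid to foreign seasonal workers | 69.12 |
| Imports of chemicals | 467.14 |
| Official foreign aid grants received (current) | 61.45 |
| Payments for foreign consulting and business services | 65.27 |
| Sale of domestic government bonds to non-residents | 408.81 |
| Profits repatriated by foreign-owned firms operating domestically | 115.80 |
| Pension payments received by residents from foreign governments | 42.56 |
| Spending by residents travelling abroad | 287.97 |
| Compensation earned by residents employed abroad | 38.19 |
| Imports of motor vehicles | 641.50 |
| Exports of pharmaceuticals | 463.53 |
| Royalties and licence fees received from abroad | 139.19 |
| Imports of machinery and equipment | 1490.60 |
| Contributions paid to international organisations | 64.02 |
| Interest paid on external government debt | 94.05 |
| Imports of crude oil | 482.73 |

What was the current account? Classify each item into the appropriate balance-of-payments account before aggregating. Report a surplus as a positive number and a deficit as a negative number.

-3033.28

Goods: 463.53 - 1490.60 - 467.14 - 641.50 - 482.73 = -2618.44
Services: -65.27 - 287.97 + 139.19 = -214.05
Primary income: -94.05 - 115.80 + 38.19 - 69.12 = -240.78
Secondary income: 61.45 - 64.02 + 42.56 = 39.99
Current account = (-2618.44) + (-214.05) + (-240.78) + 39.99 = -3033.28
(Excluded from the current account — financial account: acquisition of a foreign subsidiary by a resident firm (outward FDI) 283.23, sale of domestic government bonds to non-residents 408.81.)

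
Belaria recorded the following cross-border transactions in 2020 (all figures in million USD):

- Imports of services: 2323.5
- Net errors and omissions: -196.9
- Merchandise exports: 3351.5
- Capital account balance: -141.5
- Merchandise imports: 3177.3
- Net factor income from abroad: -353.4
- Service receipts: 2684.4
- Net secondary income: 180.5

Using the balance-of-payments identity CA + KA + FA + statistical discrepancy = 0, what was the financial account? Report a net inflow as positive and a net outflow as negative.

Goods balance = 3351.5 - 3177.3 = 174.2
Services balance = 2684.4 - 2323.5 = 360.9
Trade balance (goods + services) = 174.2 + 360.9 = 535.1
Net primary income = -353.4
Net secondary income = 180.5
Current account = 535.1 + (-353.4) + 180.5 = 362.2
Financial account = -(362.2 + (-141.5) + (-196.9)) = -23.8

-23.8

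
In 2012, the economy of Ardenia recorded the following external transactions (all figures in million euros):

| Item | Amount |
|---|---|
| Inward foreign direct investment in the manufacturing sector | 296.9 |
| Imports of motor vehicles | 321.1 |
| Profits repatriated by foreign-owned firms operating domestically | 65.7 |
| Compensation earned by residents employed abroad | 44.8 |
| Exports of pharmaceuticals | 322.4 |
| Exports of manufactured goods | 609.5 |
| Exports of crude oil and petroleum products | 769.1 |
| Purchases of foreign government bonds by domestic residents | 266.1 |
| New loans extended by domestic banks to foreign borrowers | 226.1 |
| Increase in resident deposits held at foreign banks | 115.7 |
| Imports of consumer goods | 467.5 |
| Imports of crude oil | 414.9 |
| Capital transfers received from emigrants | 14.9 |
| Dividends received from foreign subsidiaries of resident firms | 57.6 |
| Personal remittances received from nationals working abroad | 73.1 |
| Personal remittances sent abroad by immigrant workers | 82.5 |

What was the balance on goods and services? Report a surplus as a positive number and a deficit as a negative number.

Goods: 322.4 - 467.5 - 414.9 - 321.1 + 769.1 + 609.5 = 497.5
Trade balance = 497.5 + 0.0 = 497.5
(Excluded from the trade balance — financial account: inward foreign direct investment in the manufacturing sector 296.9, purchases of foreign government bonds by domestic residents 266.1, new loans extended by domestic banks to foreign borrowers 226.1, increase in resident deposits held at foreign banks 115.7; primary income: profits repatriated by foreign-owned firms operating domestically 65.7, compensation earned by residents employed abroad 44.8, dividends received from foreign subsidiaries of resident firms 57.6; capital account: capital transfers received from emigrants 14.9; secondary income: personal remittances received from nationals working abroad 73.1, personal remittances sent abroad by immigrant workers 82.5.)

497.5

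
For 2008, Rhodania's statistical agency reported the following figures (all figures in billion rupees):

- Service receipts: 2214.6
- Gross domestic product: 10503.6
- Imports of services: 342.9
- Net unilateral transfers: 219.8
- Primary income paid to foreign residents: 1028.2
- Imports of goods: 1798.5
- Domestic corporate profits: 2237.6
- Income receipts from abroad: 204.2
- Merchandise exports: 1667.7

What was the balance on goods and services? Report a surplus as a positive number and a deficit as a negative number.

Goods balance = 1667.7 - 1798.5 = -130.8
Services balance = 2214.6 - 342.9 = 1871.7
Trade balance (goods + services) = -130.8 + 1871.7 = 1740.9

1740.9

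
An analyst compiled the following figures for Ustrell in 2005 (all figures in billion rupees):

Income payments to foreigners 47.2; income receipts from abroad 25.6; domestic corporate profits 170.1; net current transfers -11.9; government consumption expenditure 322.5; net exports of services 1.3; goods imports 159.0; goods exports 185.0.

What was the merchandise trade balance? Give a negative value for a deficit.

Goods balance = 185.0 - 159.0 = 26.0

26.0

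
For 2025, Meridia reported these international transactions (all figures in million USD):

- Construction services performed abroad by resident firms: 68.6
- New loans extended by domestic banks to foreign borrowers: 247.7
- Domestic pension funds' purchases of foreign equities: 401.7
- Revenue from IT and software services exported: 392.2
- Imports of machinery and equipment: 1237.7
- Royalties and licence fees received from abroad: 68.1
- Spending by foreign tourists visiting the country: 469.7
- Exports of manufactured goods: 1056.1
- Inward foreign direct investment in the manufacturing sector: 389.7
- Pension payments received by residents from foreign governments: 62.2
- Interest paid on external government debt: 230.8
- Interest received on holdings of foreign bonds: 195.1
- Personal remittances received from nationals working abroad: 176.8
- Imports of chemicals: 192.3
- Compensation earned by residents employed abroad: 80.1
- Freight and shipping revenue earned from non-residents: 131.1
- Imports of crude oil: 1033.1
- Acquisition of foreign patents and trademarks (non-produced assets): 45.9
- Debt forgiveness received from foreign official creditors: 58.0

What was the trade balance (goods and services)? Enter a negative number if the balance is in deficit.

-277.3

Goods: -1237.7 + 1056.1 - 192.3 - 1033.1 = -1407.0
Services: 392.2 + 68.6 + 131.1 + 68.1 + 469.7 = 1129.7
Trade balance = -1407.0 + 1129.7 = -277.3
(Excluded from the trade balance — financial account: new loans extended by domestic banks to foreign borrowers 247.7, domestic pension funds' purchases of foreign equities 401.7, inward foreign direct investment in the manufacturing sector 389.7; secondary income: pension payments received by residents from foreign governments 62.2, personal remittances received from nationals working abroad 176.8; primary income: interest paid on external government debt 230.8, interest received on holdings of foreign bonds 195.1, compensation earned by residents employed abroad 80.1; capital account: acquisition of foreign patents and trademarks (non-produced assets) 45.9, debt forgiveness received from foreign official creditors 58.0.)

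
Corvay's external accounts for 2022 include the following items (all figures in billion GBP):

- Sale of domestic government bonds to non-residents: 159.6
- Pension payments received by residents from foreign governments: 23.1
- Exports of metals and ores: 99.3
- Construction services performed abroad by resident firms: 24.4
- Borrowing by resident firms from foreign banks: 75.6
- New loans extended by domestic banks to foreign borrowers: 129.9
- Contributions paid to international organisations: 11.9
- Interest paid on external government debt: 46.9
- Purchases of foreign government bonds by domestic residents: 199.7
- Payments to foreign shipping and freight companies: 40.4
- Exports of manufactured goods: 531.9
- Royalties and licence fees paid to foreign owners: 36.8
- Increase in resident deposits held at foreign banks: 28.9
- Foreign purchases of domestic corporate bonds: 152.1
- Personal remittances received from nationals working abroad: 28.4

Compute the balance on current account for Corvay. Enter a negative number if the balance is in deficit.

571.1

Goods: 99.3 + 531.9 = 631.2
Services: -36.8 - 40.4 + 24.4 = -52.8
Primary income: -46.9
Secondary income: 28.4 + 23.1 - 11.9 = 39.6
Current account = 631.2 + (-52.8) + (-46.9) + 39.6 = 571.1
(Excluded from the current account — financial account: sale of domestic government bonds to non-residents 159.6, borrowing by resident firms from foreign banks 75.6, new loans extended by domestic banks to foreign borrowers 129.9, purchases of foreign government bonds by domestic residents 199.7, increase in resident deposits held at foreign banks 28.9, foreign purchases of domestic corporate bonds 152.1.)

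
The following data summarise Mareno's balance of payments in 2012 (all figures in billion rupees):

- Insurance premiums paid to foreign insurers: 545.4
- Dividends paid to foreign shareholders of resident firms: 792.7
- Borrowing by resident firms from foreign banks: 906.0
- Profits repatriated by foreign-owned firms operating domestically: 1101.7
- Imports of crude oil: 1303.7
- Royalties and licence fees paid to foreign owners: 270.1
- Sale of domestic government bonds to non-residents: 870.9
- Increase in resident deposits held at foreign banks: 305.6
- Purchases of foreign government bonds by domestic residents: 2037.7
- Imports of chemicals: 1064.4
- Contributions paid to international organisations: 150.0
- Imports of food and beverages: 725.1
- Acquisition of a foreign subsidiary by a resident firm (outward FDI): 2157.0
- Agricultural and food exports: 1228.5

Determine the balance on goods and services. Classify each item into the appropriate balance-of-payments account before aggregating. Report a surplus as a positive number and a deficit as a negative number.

Goods: -725.1 - 1064.4 + 1228.5 - 1303.7 = -1864.7
Services: -270.1 - 545.4 = -815.5
Trade balance = -1864.7 + (-815.5) = -2680.2
(Excluded from the trade balance — primary income: dividends paid to foreign shareholders of resident firms 792.7, profits repatriated by foreign-owned firms operating domestically 1101.7; financial account: borrowing by resident firms from foreign banks 906.0, sale of domestic government bonds to non-residents 870.9, increase in resident deposits held at foreign banks 305.6, purchases of foreign government bonds by domestic residents 2037.7, acquisition of a foreign subsidiary by a resident firm (outward FDI) 2157.0; secondary income: contributions paid to international organisations 150.0.)

-2680.2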